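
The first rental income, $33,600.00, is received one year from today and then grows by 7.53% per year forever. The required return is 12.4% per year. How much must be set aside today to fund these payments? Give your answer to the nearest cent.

Periodic rate r = 0.124 per year.
Growing perpetuity (Gordon): PV = PMT₁ / (r − g) = 33,600 / (r − 0.0753) = $689,938.40.

$689,938.40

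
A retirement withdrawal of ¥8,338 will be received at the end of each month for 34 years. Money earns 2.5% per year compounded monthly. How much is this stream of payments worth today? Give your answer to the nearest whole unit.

This is an ordinary annuity: 408 payments of ¥8,338 at the end of each month.
Periodic rate r = 0.025/12 per month; n is counted in months.
PV = PMT × [(1 − (1+r)^−n)/r] = 8,338 × [1 − (1+r)^−408] / r = ¥2,290,110

¥2,290,110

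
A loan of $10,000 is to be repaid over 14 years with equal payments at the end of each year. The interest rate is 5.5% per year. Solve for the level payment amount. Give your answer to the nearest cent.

Level ordinary annuity; solve PV = PMT × [(1 − (1+r)^−n)/r] for PMT.
Periodic rate r = 0.055 per year.
With n = 14: PMT = 10,000 / ([(1 − (1+r)^−n)/r]) = $1,042.79

$1,042.79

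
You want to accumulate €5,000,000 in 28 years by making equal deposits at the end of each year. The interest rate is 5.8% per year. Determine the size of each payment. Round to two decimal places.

Level ordinary annuity; solve FV = PMT × [((1+r)^n − 1)/r] for PMT.
Periodic rate r = 0.058 per year.
With n = 28: PMT = 5,000,000 / ([((1+r)^n − 1)/r]) = €75,355.94

€75,355.94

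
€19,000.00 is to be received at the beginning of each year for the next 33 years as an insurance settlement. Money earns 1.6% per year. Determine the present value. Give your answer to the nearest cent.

This is an annuity due: 33 payments of €19,000.00 at the beginning of each year.
Periodic rate r = 0.016 per year.
PV = PMT × [(1 − (1+r)^−n)/r] × (1+r) = 19,000 × [1 − (1+r)^−33] / r × (1+r) = €491,946.15

€491,946.15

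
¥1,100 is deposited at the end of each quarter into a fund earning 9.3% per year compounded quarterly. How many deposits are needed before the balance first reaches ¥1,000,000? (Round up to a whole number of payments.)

135 payments

Periodic rate r = 0.093/4 per quarter; n is counted in quarters.
Ordinary annuity FV: 1,000,000 = 1,100 × [((1+r)^n − 1)/r].
(1+r)^n = 1 + 1,000,000 × r / 1,100, so n = ln(1 + 1,000,000·r/1,100) / ln(1+r) = 134.76.
Round up to a whole number of payments: n = 135.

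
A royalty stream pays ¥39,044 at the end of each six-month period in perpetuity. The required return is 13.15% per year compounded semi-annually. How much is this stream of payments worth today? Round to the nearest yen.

¥593,825

Periodic rate r = 0.1315/2 per half-year.
Level perpetuity: PV = PMT / r = 39,044 / (0.1315/2) = ¥593,825.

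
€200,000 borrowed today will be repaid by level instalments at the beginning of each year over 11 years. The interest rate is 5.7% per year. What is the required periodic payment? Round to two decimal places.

Level annuity due; solve PV = PMT × [(1 − (1+r)^−n)/r] × (1+r) for PMT.
Periodic rate r = 0.057 per year.
With n = 11: PMT = 200,000 / ([(1 − (1+r)^−n)/r] × (1+r)) = €23,624.36

€23,624.36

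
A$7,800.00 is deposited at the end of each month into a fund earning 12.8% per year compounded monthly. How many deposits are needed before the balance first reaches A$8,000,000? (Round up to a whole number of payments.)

234 payments

Periodic rate r = 0.128/12 per month; n is counted in months.
Ordinary annuity FV: 8,000,000 = 7,800 × [((1+r)^n − 1)/r].
(1+r)^n = 1 + 8,000,000 × r / 7,800, so n = ln(1 + 8,000,000·r/7,800) / ln(1+r) = 233.73.
Round up to a whole number of payments: n = 234.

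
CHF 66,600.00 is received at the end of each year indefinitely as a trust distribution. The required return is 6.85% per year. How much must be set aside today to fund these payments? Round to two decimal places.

CHF 972,262.77

Periodic rate r = 0.0685 per year.
Level perpetuity: PV = PMT / r = 66,600 / (0.0685) = CHF 972,262.77.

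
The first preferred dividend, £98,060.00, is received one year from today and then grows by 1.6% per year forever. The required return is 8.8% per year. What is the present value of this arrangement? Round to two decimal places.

Periodic rate r = 0.088 per year.
Growing perpetuity (Gordon): PV = PMT₁ / (r − g) = 98,060 / (r − 0.016) = £1,361,944.44.

£1,361,944.44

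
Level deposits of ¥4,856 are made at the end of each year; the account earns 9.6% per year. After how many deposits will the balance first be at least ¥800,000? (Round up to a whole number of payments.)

31 payments

Periodic rate r = 0.096 per year.
Ordinary annuity FV: 800,000 = 4,856 × [((1+r)^n − 1)/r].
(1+r)^n = 1 + 800,000 × r / 4,856, so n = ln(1 + 800,000·r/4,856) / ln(1+r) = 30.79.
Round up to a whole number of payments: n = 31.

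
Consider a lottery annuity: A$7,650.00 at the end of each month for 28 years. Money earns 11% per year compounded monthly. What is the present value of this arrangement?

This is an ordinary annuity: 336 payments of A$7,650.00 at the end of each month.
Periodic rate r = 0.11/12 per month; n is counted in months.
PV = PMT × [(1 − (1+r)^−n)/r] = 7,650 × [1 − (1+r)^−336] / r = A$795,648.41

A$795,648.41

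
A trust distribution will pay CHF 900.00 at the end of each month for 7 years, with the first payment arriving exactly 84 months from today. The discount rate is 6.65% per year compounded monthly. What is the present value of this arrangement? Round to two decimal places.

CHF 38,124.56

Ordinary annuity of 84 payments, first payment at period 84.
Periodic rate r = 0.0665/12 per month; n is counted in months.
The ordinary-annuity PV formula values the stream one period before the first payment (period 83); discount that back 83 periods:
PV₀ = 900 × [1 − (1+r)^−84] / r × (1+r)^−83 = CHF 38,124.56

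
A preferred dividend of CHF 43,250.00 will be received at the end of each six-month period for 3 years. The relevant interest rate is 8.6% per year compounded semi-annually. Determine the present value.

CHF 224,524.78

This is an ordinary annuity: 6 payments of CHF 43,250.00 at the end of each six-month period.
Periodic rate r = 0.086/2 per half-year; n is counted in half-years.
PV = PMT × [(1 − (1+r)^−n)/r] = 43,250 × [1 − (1+r)^−6] / r = CHF 224,524.78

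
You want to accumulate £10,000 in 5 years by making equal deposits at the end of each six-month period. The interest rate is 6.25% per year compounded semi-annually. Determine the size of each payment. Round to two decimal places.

Level ordinary annuity; solve FV = PMT × [((1+r)^n − 1)/r] for PMT.
Periodic rate r = 0.0625/2 per half-year; n is counted in half-years.
With n = 10: PMT = 10,000 / ([((1+r)^n − 1)/r]) = £867.30

£867.30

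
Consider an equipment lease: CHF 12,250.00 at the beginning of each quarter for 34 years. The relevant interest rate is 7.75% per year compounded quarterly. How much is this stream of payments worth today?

CHF 597,104.90

This is an annuity due: 136 payments of CHF 12,250.00 at the beginning of each quarter.
Periodic rate r = 0.0775/4 per quarter; n is counted in quarters.
PV = PMT × [(1 − (1+r)^−n)/r] × (1+r) = 12,250 × [1 − (1+r)^−136] / r × (1+r) = CHF 597,104.90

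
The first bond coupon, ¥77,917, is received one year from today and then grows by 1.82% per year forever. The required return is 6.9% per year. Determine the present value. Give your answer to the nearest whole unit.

Periodic rate r = 0.069 per year.
Growing perpetuity (Gordon): PV = PMT₁ / (r − g) = 77,917 / (r − 0.0182) = ¥1,533,799.

¥1,533,799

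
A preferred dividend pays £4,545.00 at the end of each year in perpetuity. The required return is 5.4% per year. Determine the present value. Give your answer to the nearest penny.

£84,166.67

Periodic rate r = 0.054 per year.
Level perpetuity: PV = PMT / r = 4,545 / (0.054) = £84,166.67.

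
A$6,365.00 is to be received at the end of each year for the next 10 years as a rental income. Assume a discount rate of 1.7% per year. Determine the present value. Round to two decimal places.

A$58,082.07

This is an ordinary annuity: 10 payments of A$6,365.00 at the end of each year.
Periodic rate r = 0.017 per year.
PV = PMT × [(1 − (1+r)^−n)/r] = 6,365 × [1 − (1+r)^−10] / r = A$58,082.07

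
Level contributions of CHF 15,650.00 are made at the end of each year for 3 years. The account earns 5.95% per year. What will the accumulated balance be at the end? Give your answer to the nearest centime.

CHF 49,798.93

This is an ordinary annuity: 3 deposits of CHF 15,650.00 at the end of each year.
Periodic rate r = 0.0595 per year.
FV = PMT × [((1+r)^n − 1)/r] = 15,650 × [(1+r)^3 − 1] / r = CHF 49,798.93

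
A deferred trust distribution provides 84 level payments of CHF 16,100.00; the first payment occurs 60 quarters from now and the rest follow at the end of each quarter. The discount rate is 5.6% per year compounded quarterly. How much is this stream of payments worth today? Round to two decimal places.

CHF 348,862.68

Ordinary annuity of 84 payments, first payment at period 60.
Periodic rate r = 0.056/4 per quarter; n is counted in quarters.
The ordinary-annuity PV formula values the stream one period before the first payment (period 59); discount that back 59 periods:
PV₀ = 16,100 × [1 − (1+r)^−84] / r × (1+r)^−59 = CHF 348,862.68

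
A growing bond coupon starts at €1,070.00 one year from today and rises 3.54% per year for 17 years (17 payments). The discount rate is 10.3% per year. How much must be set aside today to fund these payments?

Periodic rate r = 0.103 per year.
Growing ordinary annuity: PV = PMT₁ × [1 − ((1+g)/(1+r))^n] / (r − g) = 1,070 × [1 − ((1+0.0354)/(1+r))^17] / (r − 0.0354) = €10,427.18.

€10,427.18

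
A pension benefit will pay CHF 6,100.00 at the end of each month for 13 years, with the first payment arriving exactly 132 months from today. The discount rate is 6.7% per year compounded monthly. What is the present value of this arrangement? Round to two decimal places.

Ordinary annuity of 156 payments, first payment at period 132.
Periodic rate r = 0.067/12 per month; n is counted in months.
The ordinary-annuity PV formula values the stream one period before the first payment (period 131); discount that back 131 periods:
PV₀ = 6,100 × [1 − (1+r)^−156] / r × (1+r)^−131 = CHF 305,798.88

CHF 305,798.88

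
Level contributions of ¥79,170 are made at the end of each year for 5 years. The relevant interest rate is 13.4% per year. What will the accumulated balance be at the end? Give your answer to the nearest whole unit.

This is an ordinary annuity: 5 deposits of ¥79,170 at the end of each year.
Periodic rate r = 0.134 per year.
FV = PMT × [((1+r)^n − 1)/r] = 79,170 × [(1+r)^5 − 1] / r = ¥517,132

¥517,132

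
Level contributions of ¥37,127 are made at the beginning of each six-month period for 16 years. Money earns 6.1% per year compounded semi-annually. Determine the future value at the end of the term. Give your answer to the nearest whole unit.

¥2,026,350

This is an annuity due: 32 deposits of ¥37,127 at the beginning of each six-month period.
Periodic rate r = 0.061/2 per half-year; n is counted in half-years.
FV = PMT × [((1+r)^n − 1)/r] × (1+r) = 37,127 × [(1+r)^32 − 1] / r × (1+r) = ¥2,026,350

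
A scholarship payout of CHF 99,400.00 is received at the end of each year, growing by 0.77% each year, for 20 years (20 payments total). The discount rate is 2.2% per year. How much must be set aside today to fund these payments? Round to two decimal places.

CHF 1,707,110.30

Periodic rate r = 0.022 per year.
Growing ordinary annuity: PV = PMT₁ × [1 − ((1+g)/(1+r))^n] / (r − g) = 99,400 × [1 − ((1+0.0077)/(1+r))^20] / (r − 0.0077) = CHF 1,707,110.30.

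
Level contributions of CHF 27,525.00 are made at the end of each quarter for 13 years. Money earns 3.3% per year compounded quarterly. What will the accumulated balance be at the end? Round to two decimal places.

This is an ordinary annuity: 52 deposits of CHF 27,525.00 at the end of each quarter.
Periodic rate r = 0.033/4 per quarter; n is counted in quarters.
FV = PMT × [((1+r)^n − 1)/r] = 27,525 × [(1+r)^52 − 1] / r = CHF 1,778,350.60

CHF 1,778,350.60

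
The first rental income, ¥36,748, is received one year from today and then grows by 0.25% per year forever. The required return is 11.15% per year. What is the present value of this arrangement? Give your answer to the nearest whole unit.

Periodic rate r = 0.1115 per year.
Growing perpetuity (Gordon): PV = PMT₁ / (r − g) = 36,748 / (r − 0.0025) = ¥337,138.

¥337,138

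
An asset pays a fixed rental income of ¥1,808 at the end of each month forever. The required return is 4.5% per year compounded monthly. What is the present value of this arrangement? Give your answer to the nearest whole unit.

¥482,133

Periodic rate r = 0.045/12 per month.
Level perpetuity: PV = PMT / r = 1,808 / (0.045/12) = ¥482,133.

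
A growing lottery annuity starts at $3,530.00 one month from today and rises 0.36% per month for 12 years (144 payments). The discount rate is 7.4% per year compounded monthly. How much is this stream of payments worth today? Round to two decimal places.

$423,252.34

Periodic rate r = 0.074/12 per month; n is counted in months.
Growing ordinary annuity: PV = PMT₁ × [1 − ((1+g)/(1+r))^n] / (r − g) = 3,530 × [1 − ((1+0.0036)/(1+r))^144] / (r − 0.0036) = $423,252.34.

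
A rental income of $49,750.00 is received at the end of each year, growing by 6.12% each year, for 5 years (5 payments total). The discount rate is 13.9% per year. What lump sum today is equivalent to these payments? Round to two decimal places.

$190,527.63

Periodic rate r = 0.139 per year.
Growing ordinary annuity: PV = PMT₁ × [1 − ((1+g)/(1+r))^n] / (r − g) = 49,750 × [1 − ((1+0.0612)/(1+r))^5] / (r − 0.0612) = $190,527.63.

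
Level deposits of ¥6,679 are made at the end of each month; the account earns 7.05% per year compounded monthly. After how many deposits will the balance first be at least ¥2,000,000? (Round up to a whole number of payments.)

Periodic rate r = 0.0705/12 per month; n is counted in months.
Ordinary annuity FV: 2,000,000 = 6,679 × [((1+r)^n − 1)/r].
(1+r)^n = 1 + 2,000,000 × r / 6,679, so n = ln(1 + 2,000,000·r/6,679) / ln(1+r) = 173.27.
Round up to a whole number of payments: n = 174.

174 payments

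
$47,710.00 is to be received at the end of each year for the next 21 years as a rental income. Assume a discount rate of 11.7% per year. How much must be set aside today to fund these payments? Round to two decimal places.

$367,847.08

This is an ordinary annuity: 21 payments of $47,710.00 at the end of each year.
Periodic rate r = 0.117 per year.
PV = PMT × [(1 − (1+r)^−n)/r] = 47,710 × [1 − (1+r)^−21] / r = $367,847.08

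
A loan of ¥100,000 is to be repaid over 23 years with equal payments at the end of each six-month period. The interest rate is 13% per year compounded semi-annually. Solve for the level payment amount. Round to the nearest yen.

¥6,880

Level ordinary annuity; solve PV = PMT × [(1 − (1+r)^−n)/r] for PMT.
Periodic rate r = 0.13/2 per half-year; n is counted in half-years.
With n = 46: PMT = 100,000 / ([(1 − (1+r)^−n)/r]) = ¥6,880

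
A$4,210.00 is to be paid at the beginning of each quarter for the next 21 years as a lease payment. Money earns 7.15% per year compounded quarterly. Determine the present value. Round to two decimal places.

A$185,609.60

This is an annuity due: 84 payments of A$4,210.00 at the beginning of each quarter.
Periodic rate r = 0.0715/4 per quarter; n is counted in quarters.
PV = PMT × [(1 − (1+r)^−n)/r] × (1+r) = 4,210 × [1 − (1+r)^−84] / r × (1+r) = A$185,609.60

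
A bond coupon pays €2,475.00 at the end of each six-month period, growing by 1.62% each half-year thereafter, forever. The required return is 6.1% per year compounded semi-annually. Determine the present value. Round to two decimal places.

€173,076.92

Periodic rate r = 0.061/2 per half-year.
Growing perpetuity (Gordon): PV = PMT₁ / (r − g) = 2,475 / (r − 0.0162) = €173,076.92.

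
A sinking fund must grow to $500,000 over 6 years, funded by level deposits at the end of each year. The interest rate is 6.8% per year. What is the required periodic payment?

$70,251.10

Level ordinary annuity; solve FV = PMT × [((1+r)^n − 1)/r] for PMT.
Periodic rate r = 0.068 per year.
With n = 6: PMT = 500,000 / ([((1+r)^n − 1)/r]) = $70,251.10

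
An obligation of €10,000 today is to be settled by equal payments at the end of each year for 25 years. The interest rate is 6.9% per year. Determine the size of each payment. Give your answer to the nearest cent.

€850.39

Level ordinary annuity; solve PV = PMT × [(1 − (1+r)^−n)/r] for PMT.
Periodic rate r = 0.069 per year.
With n = 25: PMT = 10,000 / ([(1 − (1+r)^−n)/r]) = €850.39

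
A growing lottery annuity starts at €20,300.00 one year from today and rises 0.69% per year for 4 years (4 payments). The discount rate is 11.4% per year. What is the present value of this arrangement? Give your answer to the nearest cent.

Periodic rate r = 0.114 per year.
Growing ordinary annuity: PV = PMT₁ × [1 − ((1+g)/(1+r))^n] / (r − g) = 20,300 × [1 − ((1+0.0069)/(1+r))^4] / (r − 0.0069) = €63,036.47.

€63,036.47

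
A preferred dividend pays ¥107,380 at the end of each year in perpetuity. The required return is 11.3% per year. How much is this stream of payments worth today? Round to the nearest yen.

¥950,265

Periodic rate r = 0.113 per year.
Level perpetuity: PV = PMT / r = 107,380 / (0.113) = ¥950,265.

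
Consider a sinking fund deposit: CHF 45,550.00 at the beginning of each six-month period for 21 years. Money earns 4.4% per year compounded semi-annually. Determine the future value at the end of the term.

CHF 3,161,811.14

This is an annuity due: 42 deposits of CHF 45,550.00 at the beginning of each six-month period.
Periodic rate r = 0.044/2 per half-year; n is counted in half-years.
FV = PMT × [((1+r)^n − 1)/r] × (1+r) = 45,550 × [(1+r)^42 − 1] / r × (1+r) = CHF 3,161,811.14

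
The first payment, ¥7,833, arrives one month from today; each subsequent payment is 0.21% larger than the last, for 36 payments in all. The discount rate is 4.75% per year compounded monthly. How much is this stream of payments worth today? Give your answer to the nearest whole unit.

Periodic rate r = 0.0475/12 per month; n is counted in months.
Growing ordinary annuity: PV = PMT₁ × [1 − ((1+g)/(1+r))^n] / (r − g) = 7,833 × [1 − ((1+0.0021)/(1+r))^36] / (r − 0.0021) = ¥271,966.

¥271,966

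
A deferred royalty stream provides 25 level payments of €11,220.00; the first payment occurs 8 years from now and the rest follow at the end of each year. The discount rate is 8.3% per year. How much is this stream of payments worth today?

Ordinary annuity of 25 payments, first payment at period 8.
Periodic rate r = 0.083 per year.
The ordinary-annuity PV formula values the stream one period before the first payment (period 7); discount that back 7 periods:
PV₀ = 11,220 × [1 − (1+r)^−25] / r × (1+r)^−7 = €66,820.73

€66,820.73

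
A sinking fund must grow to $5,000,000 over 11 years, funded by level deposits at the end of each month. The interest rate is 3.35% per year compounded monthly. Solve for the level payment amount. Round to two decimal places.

Level ordinary annuity; solve FV = PMT × [((1+r)^n − 1)/r] for PMT.
Periodic rate r = 0.0335/12 per month; n is counted in months.
With n = 132: PMT = 5,000,000 / ([((1+r)^n − 1)/r]) = $31,379.55

$31,379.55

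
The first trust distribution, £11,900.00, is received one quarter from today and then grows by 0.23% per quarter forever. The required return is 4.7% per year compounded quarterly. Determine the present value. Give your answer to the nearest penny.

Periodic rate r = 0.047/4 per quarter.
Growing perpetuity (Gordon): PV = PMT₁ / (r − g) = 11,900 / (r − 0.0023) = £1,259,259.26.

£1,259,259.26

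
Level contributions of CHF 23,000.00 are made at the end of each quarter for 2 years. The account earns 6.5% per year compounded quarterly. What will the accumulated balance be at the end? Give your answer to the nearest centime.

CHF 194,812.11

This is an ordinary annuity: 8 deposits of CHF 23,000.00 at the end of each quarter.
Periodic rate r = 0.065/4 per quarter; n is counted in quarters.
FV = PMT × [((1+r)^n − 1)/r] = 23,000 × [(1+r)^8 − 1] / r = CHF 194,812.11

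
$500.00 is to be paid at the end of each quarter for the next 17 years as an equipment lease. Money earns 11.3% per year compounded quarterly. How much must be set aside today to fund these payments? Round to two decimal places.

$15,036.93

This is an ordinary annuity: 68 payments of $500.00 at the end of each quarter.
Periodic rate r = 0.113/4 per quarter; n is counted in quarters.
PV = PMT × [(1 − (1+r)^−n)/r] = 500 × [1 − (1+r)^−68] / r = $15,036.93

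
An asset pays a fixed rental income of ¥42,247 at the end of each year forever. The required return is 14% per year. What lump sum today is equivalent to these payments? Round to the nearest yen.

Periodic rate r = 0.14 per year.
Level perpetuity: PV = PMT / r = 42,247 / (0.14) = ¥301,764.

¥301,764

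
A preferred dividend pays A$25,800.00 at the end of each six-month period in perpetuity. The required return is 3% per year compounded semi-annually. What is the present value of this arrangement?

A$1,720,000.00

Periodic rate r = 0.03/2 per half-year.
Level perpetuity: PV = PMT / r = 25,800 / (0.03/2) = A$1,720,000.00.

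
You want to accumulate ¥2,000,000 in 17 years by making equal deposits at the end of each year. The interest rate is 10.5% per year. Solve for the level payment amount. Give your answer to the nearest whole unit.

¥47,090

Level ordinary annuity; solve FV = PMT × [((1+r)^n − 1)/r] for PMT.
Periodic rate r = 0.105 per year.
With n = 17: PMT = 2,000,000 / ([((1+r)^n − 1)/r]) = ¥47,090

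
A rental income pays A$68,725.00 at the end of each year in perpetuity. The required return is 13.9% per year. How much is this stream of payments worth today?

A$494,424.46

Periodic rate r = 0.139 per year.
Level perpetuity: PV = PMT / r = 68,725 / (0.139) = A$494,424.46.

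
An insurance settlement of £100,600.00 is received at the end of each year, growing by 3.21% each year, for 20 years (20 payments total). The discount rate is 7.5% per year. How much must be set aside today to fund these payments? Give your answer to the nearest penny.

Periodic rate r = 0.075 per year.
Growing ordinary annuity: PV = PMT₁ × [1 − ((1+g)/(1+r))^n] / (r − g) = 100,600 × [1 − ((1+0.0321)/(1+r))^20] / (r − 0.0321) = £1,306,487.24.

£1,306,487.24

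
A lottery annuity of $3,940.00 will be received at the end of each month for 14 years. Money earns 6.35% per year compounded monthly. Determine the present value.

$437,782.10

This is an ordinary annuity: 168 payments of $3,940.00 at the end of each month.
Periodic rate r = 0.0635/12 per month; n is counted in months.
PV = PMT × [(1 − (1+r)^−n)/r] = 3,940 × [1 − (1+r)^−168] / r = $437,782.10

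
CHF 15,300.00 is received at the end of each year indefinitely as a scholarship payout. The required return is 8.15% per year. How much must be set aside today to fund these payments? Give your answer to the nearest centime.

CHF 187,730.06

Periodic rate r = 0.0815 per year.
Level perpetuity: PV = PMT / r = 15,300 / (0.0815) = CHF 187,730.06.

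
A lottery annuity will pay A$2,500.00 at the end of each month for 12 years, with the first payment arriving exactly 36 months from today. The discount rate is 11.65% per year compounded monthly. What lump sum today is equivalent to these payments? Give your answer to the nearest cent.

Ordinary annuity of 144 payments, first payment at period 36.
Periodic rate r = 0.1165/12 per month; n is counted in months.
The ordinary-annuity PV formula values the stream one period before the first payment (period 35); discount that back 35 periods:
PV₀ = 2,500 × [1 − (1+r)^−144] / r × (1+r)^−35 = A$137,947.80

A$137,947.80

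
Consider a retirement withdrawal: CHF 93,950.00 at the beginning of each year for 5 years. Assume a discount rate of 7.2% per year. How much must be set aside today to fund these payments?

CHF 410,746.95

This is an annuity due: 5 payments of CHF 93,950.00 at the beginning of each year.
Periodic rate r = 0.072 per year.
PV = PMT × [(1 − (1+r)^−n)/r] × (1+r) = 93,950 × [1 − (1+r)^−5] / r × (1+r) = CHF 410,746.95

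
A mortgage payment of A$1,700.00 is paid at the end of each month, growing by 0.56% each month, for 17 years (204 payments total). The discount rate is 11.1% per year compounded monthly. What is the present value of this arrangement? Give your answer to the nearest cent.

A$243,338.77

Periodic rate r = 0.111/12 per month; n is counted in months.
Growing ordinary annuity: PV = PMT₁ × [1 − ((1+g)/(1+r))^n] / (r − g) = 1,700 × [1 − ((1+0.0056)/(1+r))^204] / (r − 0.0056) = A$243,338.77.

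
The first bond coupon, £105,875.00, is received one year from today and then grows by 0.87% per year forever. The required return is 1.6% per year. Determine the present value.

Periodic rate r = 0.016 per year.
Growing perpetuity (Gordon): PV = PMT₁ / (r − g) = 105,875 / (r − 0.0087) = £14,503,424.66.

£14,503,424.66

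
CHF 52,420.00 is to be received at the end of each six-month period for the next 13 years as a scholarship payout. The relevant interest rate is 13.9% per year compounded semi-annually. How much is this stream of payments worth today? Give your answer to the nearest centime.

This is an ordinary annuity: 26 payments of CHF 52,420.00 at the end of each six-month period.
Periodic rate r = 0.139/2 per half-year; n is counted in half-years.
PV = PMT × [(1 − (1+r)^−n)/r] = 52,420 × [1 − (1+r)^−26] / r = CHF 622,779.13

CHF 622,779.13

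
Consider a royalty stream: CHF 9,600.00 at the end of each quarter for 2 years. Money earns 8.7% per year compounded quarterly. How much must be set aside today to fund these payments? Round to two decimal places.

This is an ordinary annuity: 8 payments of CHF 9,600.00 at the end of each quarter.
Periodic rate r = 0.087/4 per quarter; n is counted in quarters.
PV = PMT × [(1 − (1+r)^−n)/r] = 9,600 × [1 − (1+r)^−8] / r = CHF 69,797.20

CHF 69,797.20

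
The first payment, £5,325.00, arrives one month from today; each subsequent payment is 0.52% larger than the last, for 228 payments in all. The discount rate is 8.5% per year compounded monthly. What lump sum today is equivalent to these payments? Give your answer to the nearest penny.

£982,228.48

Periodic rate r = 0.085/12 per month; n is counted in months.
Growing ordinary annuity: PV = PMT₁ × [1 − ((1+g)/(1+r))^n] / (r − g) = 5,325 × [1 − ((1+0.0052)/(1+r))^228] / (r − 0.0052) = £982,228.48.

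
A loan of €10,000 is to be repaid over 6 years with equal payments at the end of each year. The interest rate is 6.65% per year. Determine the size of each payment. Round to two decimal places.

€2,075.34

Level ordinary annuity; solve PV = PMT × [(1 − (1+r)^−n)/r] for PMT.
Periodic rate r = 0.0665 per year.
With n = 6: PMT = 10,000 / ([(1 − (1+r)^−n)/r]) = €2,075.34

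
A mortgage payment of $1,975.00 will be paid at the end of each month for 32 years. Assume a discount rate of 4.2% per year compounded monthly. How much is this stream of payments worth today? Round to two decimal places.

$416,774.05

This is an ordinary annuity: 384 payments of $1,975.00 at the end of each month.
Periodic rate r = 0.042/12 per month; n is counted in months.
PV = PMT × [(1 − (1+r)^−n)/r] = 1,975 × [1 − (1+r)^−384] / r = $416,774.05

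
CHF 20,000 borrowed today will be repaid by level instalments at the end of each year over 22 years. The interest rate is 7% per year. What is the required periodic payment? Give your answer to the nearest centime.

CHF 1,808.12

Level ordinary annuity; solve PV = PMT × [(1 − (1+r)^−n)/r] for PMT.
Periodic rate r = 0.07 per year.
With n = 22: PMT = 20,000 / ([(1 − (1+r)^−n)/r]) = CHF 1,808.12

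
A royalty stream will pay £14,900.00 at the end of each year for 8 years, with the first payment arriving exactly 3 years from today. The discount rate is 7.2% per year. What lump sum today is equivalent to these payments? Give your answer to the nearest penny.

Ordinary annuity of 8 payments, first payment at period 3.
Periodic rate r = 0.072 per year.
The ordinary-annuity PV formula values the stream one period before the first payment (period 2); discount that back 2 periods:
PV₀ = 14,900 × [1 − (1+r)^−8] / r × (1+r)^−2 = £76,825.70

£76,825.70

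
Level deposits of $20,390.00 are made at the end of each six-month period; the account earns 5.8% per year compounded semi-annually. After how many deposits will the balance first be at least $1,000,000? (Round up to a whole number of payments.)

31 payments

Periodic rate r = 0.058/2 per half-year; n is counted in half-years.
Ordinary annuity FV: 1,000,000 = 20,390 × [((1+r)^n − 1)/r].
(1+r)^n = 1 + 1,000,000 × r / 20,390, so n = ln(1 + 1,000,000·r/20,390) / ln(1+r) = 30.95.
Round up to a whole number of payments: n = 31.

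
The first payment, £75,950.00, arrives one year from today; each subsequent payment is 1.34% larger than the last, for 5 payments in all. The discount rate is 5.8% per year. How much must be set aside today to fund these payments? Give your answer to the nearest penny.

£329,919.40

Periodic rate r = 0.058 per year.
Growing ordinary annuity: PV = PMT₁ × [1 − ((1+g)/(1+r))^n] / (r − g) = 75,950 × [1 − ((1+0.0134)/(1+r))^5] / (r − 0.0134) = £329,919.40.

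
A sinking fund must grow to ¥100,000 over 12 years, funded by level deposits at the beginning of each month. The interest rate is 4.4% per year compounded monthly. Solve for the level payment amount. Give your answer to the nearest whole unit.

¥526

Level annuity due; solve FV = PMT × [((1+r)^n − 1)/r] × (1+r) for PMT.
Periodic rate r = 0.044/12 per month; n is counted in months.
With n = 144: PMT = 100,000 / ([((1+r)^n − 1)/r] × (1+r)) = ¥526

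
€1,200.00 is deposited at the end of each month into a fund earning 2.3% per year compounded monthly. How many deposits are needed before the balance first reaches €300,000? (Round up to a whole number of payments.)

Periodic rate r = 0.023/12 per month; n is counted in months.
Ordinary annuity FV: 300,000 = 1,200 × [((1+r)^n − 1)/r].
(1+r)^n = 1 + 300,000 × r / 1,200, so n = ln(1 + 300,000·r/1,200) / ln(1+r) = 204.45.
Round up to a whole number of payments: n = 205.

205 payments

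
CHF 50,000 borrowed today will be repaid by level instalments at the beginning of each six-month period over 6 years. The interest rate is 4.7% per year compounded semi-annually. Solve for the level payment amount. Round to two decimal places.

Level annuity due; solve PV = PMT × [(1 − (1+r)^−n)/r] × (1+r) for PMT.
Periodic rate r = 0.047/2 per half-year; n is counted in half-years.
With n = 12: PMT = 50,000 / ([(1 − (1+r)^−n)/r] × (1+r)) = CHF 4,719.29

CHF 4,719.29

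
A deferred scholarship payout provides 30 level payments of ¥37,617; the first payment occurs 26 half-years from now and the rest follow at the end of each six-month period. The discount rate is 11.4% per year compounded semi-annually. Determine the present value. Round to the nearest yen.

¥133,769

Ordinary annuity of 30 payments, first payment at period 26.
Periodic rate r = 0.114/2 per half-year; n is counted in half-years.
The ordinary-annuity PV formula values the stream one period before the first payment (period 25); discount that back 25 periods:
PV₀ = 37,617 × [1 − (1+r)^−30] / r × (1+r)^−25 = ¥133,769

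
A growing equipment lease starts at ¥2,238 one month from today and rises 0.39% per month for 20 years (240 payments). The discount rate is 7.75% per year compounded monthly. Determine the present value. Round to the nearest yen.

¥399,869

Periodic rate r = 0.0775/12 per month; n is counted in months.
Growing ordinary annuity: PV = PMT₁ × [1 − ((1+g)/(1+r))^n] / (r − g) = 2,238 × [1 − ((1+0.0039)/(1+r))^240] / (r − 0.0039) = ¥399,869.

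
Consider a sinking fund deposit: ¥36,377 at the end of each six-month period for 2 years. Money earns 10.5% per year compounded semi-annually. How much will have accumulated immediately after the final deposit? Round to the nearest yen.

¥157,373

This is an ordinary annuity: 4 deposits of ¥36,377 at the end of each six-month period.
Periodic rate r = 0.105/2 per half-year; n is counted in half-years.
FV = PMT × [((1+r)^n − 1)/r] = 36,377 × [(1+r)^4 − 1] / r = ¥157,373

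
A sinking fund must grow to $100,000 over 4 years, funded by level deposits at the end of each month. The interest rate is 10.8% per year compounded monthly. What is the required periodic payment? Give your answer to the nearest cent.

Level ordinary annuity; solve FV = PMT × [((1+r)^n − 1)/r] for PMT.
Periodic rate r = 0.108/12 per month; n is counted in months.
With n = 48: PMT = 100,000 / ([((1+r)^n − 1)/r]) = $1,674.85

$1,674.85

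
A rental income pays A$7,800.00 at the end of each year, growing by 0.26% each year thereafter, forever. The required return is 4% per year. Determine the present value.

Periodic rate r = 0.04 per year.
Growing perpetuity (Gordon): PV = PMT₁ / (r − g) = 7,800 / (r − 0.0026) = A$208,556.15.

A$208,556.15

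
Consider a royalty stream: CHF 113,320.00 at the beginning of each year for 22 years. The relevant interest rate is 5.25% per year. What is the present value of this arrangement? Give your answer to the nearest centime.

This is an annuity due: 22 payments of CHF 113,320.00 at the beginning of each year.
Periodic rate r = 0.0525 per year.
PV = PMT × [(1 − (1+r)^−n)/r] × (1+r) = 113,320 × [1 − (1+r)^−22] / r × (1+r) = CHF 1,534,769.75

CHF 1,534,769.75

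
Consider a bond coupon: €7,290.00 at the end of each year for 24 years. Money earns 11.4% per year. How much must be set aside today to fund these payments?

€59,154.69

This is an ordinary annuity: 24 payments of €7,290.00 at the end of each year.
Periodic rate r = 0.114 per year.
PV = PMT × [(1 − (1+r)^−n)/r] = 7,290 × [1 − (1+r)^−24] / r = €59,154.69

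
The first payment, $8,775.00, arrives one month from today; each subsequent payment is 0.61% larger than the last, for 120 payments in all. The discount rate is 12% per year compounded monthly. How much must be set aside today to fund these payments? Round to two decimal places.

$835,654.40

Periodic rate r = 0.12/12 per month; n is counted in months.
Growing ordinary annuity: PV = PMT₁ × [1 − ((1+g)/(1+r))^n] / (r − g) = 8,775 × [1 − ((1+0.0061)/(1+r))^120] / (r − 0.0061) = $835,654.40.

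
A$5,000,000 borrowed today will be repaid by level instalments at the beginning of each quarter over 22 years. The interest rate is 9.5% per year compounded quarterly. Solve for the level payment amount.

A$132,830.96

Level annuity due; solve PV = PMT × [(1 − (1+r)^−n)/r] × (1+r) for PMT.
Periodic rate r = 0.095/4 per quarter; n is counted in quarters.
With n = 88: PMT = 5,000,000 / ([(1 − (1+r)^−n)/r] × (1+r)) = A$132,830.96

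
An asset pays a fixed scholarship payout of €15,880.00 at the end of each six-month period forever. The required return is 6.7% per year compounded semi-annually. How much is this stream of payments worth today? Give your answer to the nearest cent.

Periodic rate r = 0.067/2 per half-year.
Level perpetuity: PV = PMT / r = 15,880 / (0.067/2) = €474,029.85.

€474,029.85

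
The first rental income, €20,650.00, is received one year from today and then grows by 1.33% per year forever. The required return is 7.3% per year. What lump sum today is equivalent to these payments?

Periodic rate r = 0.073 per year.
Growing perpetuity (Gordon): PV = PMT₁ / (r − g) = 20,650 / (r − 0.0133) = €345,896.15.

€345,896.15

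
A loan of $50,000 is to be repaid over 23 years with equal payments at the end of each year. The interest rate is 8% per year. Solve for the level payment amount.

$4,821.11

Level ordinary annuity; solve PV = PMT × [(1 − (1+r)^−n)/r] for PMT.
Periodic rate r = 0.08 per year.
With n = 23: PMT = 50,000 / ([(1 − (1+r)^−n)/r]) = $4,821.11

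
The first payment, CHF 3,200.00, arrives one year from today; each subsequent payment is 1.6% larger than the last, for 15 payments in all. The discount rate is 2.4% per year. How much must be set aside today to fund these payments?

Periodic rate r = 0.024 per year.
Growing ordinary annuity: PV = PMT₁ × [1 − ((1+g)/(1+r))^n] / (r − g) = 3,200 × [1 − ((1+0.016)/(1+r))^15] / (r − 0.016) = CHF 44,396.31.

CHF 44,396.31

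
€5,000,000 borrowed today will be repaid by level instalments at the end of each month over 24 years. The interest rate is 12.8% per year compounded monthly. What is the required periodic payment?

€55,968.81

Level ordinary annuity; solve PV = PMT × [(1 − (1+r)^−n)/r] for PMT.
Periodic rate r = 0.128/12 per month; n is counted in months.
With n = 288: PMT = 5,000,000 / ([(1 − (1+r)^−n)/r]) = €55,968.81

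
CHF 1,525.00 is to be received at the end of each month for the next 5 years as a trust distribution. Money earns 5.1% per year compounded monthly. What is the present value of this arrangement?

CHF 80,614.97

This is an ordinary annuity: 60 payments of CHF 1,525.00 at the end of each month.
Periodic rate r = 0.051/12 per month; n is counted in months.
PV = PMT × [(1 − (1+r)^−n)/r] = 1,525 × [1 − (1+r)^−60] / r = CHF 80,614.97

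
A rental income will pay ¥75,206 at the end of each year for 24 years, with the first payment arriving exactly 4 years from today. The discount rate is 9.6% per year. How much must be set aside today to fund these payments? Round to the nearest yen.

¥529,113

Ordinary annuity of 24 payments, first payment at period 4.
Periodic rate r = 0.096 per year.
The ordinary-annuity PV formula values the stream one period before the first payment (period 3); discount that back 3 periods:
PV₀ = 75,206 × [1 − (1+r)^−24] / r × (1+r)^−3 = ¥529,113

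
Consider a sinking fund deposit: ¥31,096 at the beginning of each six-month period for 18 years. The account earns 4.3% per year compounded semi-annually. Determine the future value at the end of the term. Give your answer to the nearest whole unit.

¥1,700,080

This is an annuity due: 36 deposits of ¥31,096 at the beginning of each six-month period.
Periodic rate r = 0.043/2 per half-year; n is counted in half-years.
FV = PMT × [((1+r)^n − 1)/r] × (1+r) = 31,096 × [(1+r)^36 − 1] / r × (1+r) = ¥1,700,080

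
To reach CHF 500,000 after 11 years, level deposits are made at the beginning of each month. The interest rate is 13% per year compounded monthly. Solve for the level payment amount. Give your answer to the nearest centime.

Level annuity due; solve FV = PMT × [((1+r)^n − 1)/r] × (1+r) for PMT.
Periodic rate r = 0.13/12 per month; n is counted in months.
With n = 132: PMT = 500,000 / ([((1+r)^n − 1)/r] × (1+r)) = CHF 1,702.94

CHF 1,702.94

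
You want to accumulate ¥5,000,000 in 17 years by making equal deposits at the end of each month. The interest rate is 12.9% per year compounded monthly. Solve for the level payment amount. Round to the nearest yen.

¥6,840

Level ordinary annuity; solve FV = PMT × [((1+r)^n − 1)/r] for PMT.
Periodic rate r = 0.129/12 per month; n is counted in months.
With n = 204: PMT = 5,000,000 / ([((1+r)^n − 1)/r]) = ¥6,840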